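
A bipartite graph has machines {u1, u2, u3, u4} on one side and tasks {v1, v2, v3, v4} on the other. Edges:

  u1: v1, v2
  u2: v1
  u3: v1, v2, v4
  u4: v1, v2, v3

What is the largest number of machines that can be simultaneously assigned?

Unit-capacity flow: source→left, listed edges, right→sink; max matching = max flow.
Augmenting path u1→v1 (+1); matched 1.
Augmenting path u3→v2 (+1); matched 2.
Augmenting path u4→v3 (+1); matched 3.
Augmenting path u2→v1→u1→v2→u3→v4 (+1); matched 4.
No augmenting path remains; maximum matching = 4.
König certificate: {u1, u2, u3, u4} is a vertex cover of size 4 (every listed pair touches it), so no matching can be larger.

4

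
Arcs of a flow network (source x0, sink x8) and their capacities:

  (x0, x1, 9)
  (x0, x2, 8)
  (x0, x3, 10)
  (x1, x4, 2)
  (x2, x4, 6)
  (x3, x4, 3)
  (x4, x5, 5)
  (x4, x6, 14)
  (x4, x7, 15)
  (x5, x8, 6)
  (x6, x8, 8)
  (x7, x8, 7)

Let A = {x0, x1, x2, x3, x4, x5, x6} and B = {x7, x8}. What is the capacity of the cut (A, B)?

29

Edges leaving {x0, x1, x2, x3, x4, x5, x6}: x4→x7 (15), x5→x8 (6), x6→x8 (8).
Cut capacity = 15 + 6 + 8 = 29.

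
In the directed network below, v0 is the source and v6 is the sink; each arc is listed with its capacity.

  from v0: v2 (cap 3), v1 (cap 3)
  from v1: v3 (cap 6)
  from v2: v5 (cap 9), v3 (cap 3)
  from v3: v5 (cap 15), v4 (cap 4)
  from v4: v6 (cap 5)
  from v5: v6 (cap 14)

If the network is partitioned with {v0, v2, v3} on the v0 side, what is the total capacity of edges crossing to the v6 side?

Edges leaving {v0, v2, v3}: v0→v1 (3), v2→v5 (9), v3→v4 (4), v3→v5 (15).
Cut capacity = 3 + 9 + 4 + 15 = 31.

31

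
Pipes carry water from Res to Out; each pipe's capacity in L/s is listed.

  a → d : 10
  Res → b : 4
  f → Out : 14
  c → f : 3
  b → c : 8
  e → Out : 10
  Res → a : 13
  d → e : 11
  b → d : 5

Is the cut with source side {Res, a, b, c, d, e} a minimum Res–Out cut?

Given cut capacity: 3 + 10 = 13.
Augment Res→a→d→e→Out: bottleneck 10, flow now 10.
Augment Res→b→c→f→Out: bottleneck 3, flow now 13.
No augmenting path remains; maximum flow = 13.
Cut capacity 13 equals the max flow, so it is a minimum cut.

Yes — it is a minimum cut (capacity 13).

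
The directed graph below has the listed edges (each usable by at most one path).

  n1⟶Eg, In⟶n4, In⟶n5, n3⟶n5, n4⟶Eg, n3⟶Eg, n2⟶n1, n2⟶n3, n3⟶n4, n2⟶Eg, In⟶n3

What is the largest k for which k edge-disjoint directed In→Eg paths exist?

2

Assign every edge capacity 1; by Menger, the answer equals the max flow.
Path In→n3→Eg (+1); total 1.
Path In→n4→Eg (+1); total 2.
No residual In→Eg path; max flow = 2.
Certifying cut of size 2: {In→n3, In→n4}.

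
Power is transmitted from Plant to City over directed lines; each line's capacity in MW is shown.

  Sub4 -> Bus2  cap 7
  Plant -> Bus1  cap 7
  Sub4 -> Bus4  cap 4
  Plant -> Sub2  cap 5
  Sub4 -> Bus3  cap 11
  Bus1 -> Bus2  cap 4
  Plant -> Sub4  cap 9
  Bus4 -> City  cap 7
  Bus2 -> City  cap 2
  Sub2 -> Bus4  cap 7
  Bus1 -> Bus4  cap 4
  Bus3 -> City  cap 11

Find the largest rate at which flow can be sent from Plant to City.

18

Augment Plant→Sub2→Bus4→City: bottleneck 5, flow now 5.
Augment Plant→Bus1→Bus2→City: bottleneck 2, flow now 7.
Augment Plant→Bus1→Bus4→City: bottleneck 2, flow now 9.
Augment Plant→Sub4→Bus3→City: bottleneck 9, flow now 18.
No augmenting path remains; maximum flow = 18.
In the residual graph, reachable from Plant: {Plant, Sub2, Bus1, Bus2, Bus4}.
Min-cut edges: Plant→Sub4 (9), Bus2→City (2), Bus4→City (7); capacity 9 + 2 + 7 = 18.
This cut is saturated, so no flow can exceed 18.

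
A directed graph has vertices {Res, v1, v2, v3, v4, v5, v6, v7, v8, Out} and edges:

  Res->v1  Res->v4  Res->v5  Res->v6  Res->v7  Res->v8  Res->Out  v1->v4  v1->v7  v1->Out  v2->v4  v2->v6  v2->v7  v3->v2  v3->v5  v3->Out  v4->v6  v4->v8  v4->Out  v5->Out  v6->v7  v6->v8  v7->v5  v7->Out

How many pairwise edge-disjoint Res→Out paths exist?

Assign every edge capacity 1; by Menger, the answer equals the max flow.
Path Res→Out (+1); total 1.
Path Res→v1→Out (+1); total 2.
Path Res→v4→Out (+1); total 3.
Path Res→v5→Out (+1); total 4.
Path Res→v7→Out (+1); total 5.
No residual Res→Out path; max flow = 5.
Certifying cut of size 5: {Res→Out, Res→v1, Res→v4, v5→Out, v7→Out}.

5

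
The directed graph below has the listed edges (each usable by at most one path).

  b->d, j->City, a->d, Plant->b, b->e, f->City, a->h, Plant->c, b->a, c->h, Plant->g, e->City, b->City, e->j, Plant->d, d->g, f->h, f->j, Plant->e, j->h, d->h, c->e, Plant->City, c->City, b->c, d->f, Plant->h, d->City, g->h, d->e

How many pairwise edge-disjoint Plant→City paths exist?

5

Assign every edge capacity 1; by Menger, the answer equals the max flow.
Path Plant→City (+1); total 1.
Path Plant→b→City (+1); total 2.
Path Plant→c→City (+1); total 3.
Path Plant→d→City (+1); total 4.
Path Plant→e→City (+1); total 5.
No residual Plant→City path; max flow = 5.
Certifying cut of size 5: {Plant→City, Plant→b, Plant→c, Plant→d, Plant→e}.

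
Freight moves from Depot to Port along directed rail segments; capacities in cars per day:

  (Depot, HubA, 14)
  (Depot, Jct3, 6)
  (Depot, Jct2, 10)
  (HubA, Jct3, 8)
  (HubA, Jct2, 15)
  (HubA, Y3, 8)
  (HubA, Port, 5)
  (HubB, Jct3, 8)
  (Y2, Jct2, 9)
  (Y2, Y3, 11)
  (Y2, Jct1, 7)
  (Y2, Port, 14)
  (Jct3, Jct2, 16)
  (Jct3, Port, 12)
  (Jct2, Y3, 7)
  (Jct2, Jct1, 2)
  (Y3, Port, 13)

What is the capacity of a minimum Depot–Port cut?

27

Augment Depot→HubA→Port: bottleneck 5, flow now 5.
Augment Depot→Jct3→Port: bottleneck 6, flow now 11.
Augment Depot→HubA→Jct3→Port: bottleneck 6, flow now 17.
Augment Depot→HubA→Y3→Port: bottleneck 3, flow now 20.
Augment Depot→Jct2→Y3→Port: bottleneck 7, flow now 27.
No augmenting path remains; maximum flow = 27.
By max-flow min-cut, the minimum cut capacity equals the max flow.
In the residual graph, reachable from Depot: {Depot, Jct2, Jct1}.
Min-cut edges: Depot→HubA (14), Depot→Jct3 (6), Jct2→Y3 (7); capacity 14 + 6 + 7 = 27.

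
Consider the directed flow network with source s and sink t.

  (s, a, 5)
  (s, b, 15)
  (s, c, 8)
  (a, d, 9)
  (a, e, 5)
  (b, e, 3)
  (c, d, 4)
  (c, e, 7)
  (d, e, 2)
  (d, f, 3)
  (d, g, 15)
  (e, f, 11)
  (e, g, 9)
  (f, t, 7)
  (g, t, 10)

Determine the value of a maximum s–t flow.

16

Augment s→a→d→f→t: bottleneck 3, flow now 3.
Augment s→a→d→g→t: bottleneck 2, flow now 5.
Augment s→b→e→f→t: bottleneck 3, flow now 8.
Augment s→c→d→g→t: bottleneck 4, flow now 12.
Augment s→c→e→f→t: bottleneck 1, flow now 13.
Augment s→c→e→g→t: bottleneck 3, flow now 16.
No augmenting path remains; maximum flow = 16.
In the residual graph, reachable from s: {s, b}.
Min-cut edges: s→a (5), s→c (8), b→e (3); capacity 5 + 8 + 3 = 16.
This cut is saturated, so no flow can exceed 16.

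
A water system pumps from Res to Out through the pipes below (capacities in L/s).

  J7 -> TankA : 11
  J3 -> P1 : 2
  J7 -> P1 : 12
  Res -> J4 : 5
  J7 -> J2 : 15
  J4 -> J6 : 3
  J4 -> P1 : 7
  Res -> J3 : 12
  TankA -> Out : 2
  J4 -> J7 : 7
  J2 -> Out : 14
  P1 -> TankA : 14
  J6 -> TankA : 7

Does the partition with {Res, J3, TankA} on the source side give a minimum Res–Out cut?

No — its capacity is 9, but the minimum cut has capacity 7.

Given cut capacity: 5 + 2 + 2 = 9.
Augment Res→J3→P1→TankA→Out: bottleneck 2, flow now 2.
Augment Res→J4→J7→J2→Out: bottleneck 5, flow now 7.
No augmenting path remains; maximum flow = 7.
In the residual graph, reachable from Res: {Res, J3}.
Min-cut edges: Res→J4 (5), J3→P1 (2); capacity 5 + 2 = 7.
Cut capacity 9 exceeds the max flow 7, so it is not minimum.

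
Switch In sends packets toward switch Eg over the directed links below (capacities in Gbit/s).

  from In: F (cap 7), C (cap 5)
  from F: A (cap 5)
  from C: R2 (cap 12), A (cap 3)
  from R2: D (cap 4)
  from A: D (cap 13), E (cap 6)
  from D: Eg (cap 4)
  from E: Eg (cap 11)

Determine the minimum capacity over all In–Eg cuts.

10

Augment In→F→A→D→Eg: bottleneck 4, flow now 4.
Augment In→F→A→E→Eg: bottleneck 1, flow now 5.
Augment In→C→A→E→Eg: bottleneck 3, flow now 8.
Augment In→C→R2→D→A→E→Eg: bottleneck 2, flow now 10. (uses reverse residual edge)
No augmenting path remains; maximum flow = 10.
By max-flow min-cut, the minimum cut capacity equals the max flow.
In the residual graph, reachable from In: {In, F}.
Min-cut edges: In→C (5), F→A (5); capacity 5 + 5 = 10.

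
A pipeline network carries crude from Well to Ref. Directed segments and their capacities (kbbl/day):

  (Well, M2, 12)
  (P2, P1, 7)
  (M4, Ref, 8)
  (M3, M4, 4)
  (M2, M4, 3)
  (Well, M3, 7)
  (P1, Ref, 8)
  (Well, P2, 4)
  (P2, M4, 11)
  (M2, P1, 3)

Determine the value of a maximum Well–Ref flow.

14

Augment Well→M3→M4→Ref: bottleneck 4, flow now 4.
Augment Well→P2→M4→Ref: bottleneck 4, flow now 8.
Augment Well→M2→P1→Ref: bottleneck 3, flow now 11.
Augment Well→M2→M4→P2→P1→Ref: bottleneck 3, flow now 14. (uses reverse residual edge)
No augmenting path remains; maximum flow = 14.
In the residual graph, reachable from Well: {Well, M3, M2}.
Min-cut edges: Well→P2 (4), M3→M4 (4), M2→M4 (3), M2→P1 (3); capacity 4 + 4 + 3 + 3 = 14.
This cut is saturated, so no flow can exceed 14.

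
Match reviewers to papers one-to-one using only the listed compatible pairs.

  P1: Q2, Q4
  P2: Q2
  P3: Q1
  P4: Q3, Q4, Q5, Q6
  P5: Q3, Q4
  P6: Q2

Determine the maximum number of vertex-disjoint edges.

Unit-capacity flow: source→left, listed edges, right→sink; max matching = max flow.
Augmenting path P1→Q2 (+1); matched 1.
Augmenting path P3→Q1 (+1); matched 2.
Augmenting path P4→Q3 (+1); matched 3.
Augmenting path P5→Q4 (+1); matched 4.
Augmenting path P2→Q2→P1→Q4→P5→Q3→P4→Q5 (+1); matched 5.
No augmenting path remains; maximum matching = 5.
König certificate: {P1, P3, P4, P5, Q2} is a vertex cover of size 5 (every listed pair touches it), so no matching can be larger.

5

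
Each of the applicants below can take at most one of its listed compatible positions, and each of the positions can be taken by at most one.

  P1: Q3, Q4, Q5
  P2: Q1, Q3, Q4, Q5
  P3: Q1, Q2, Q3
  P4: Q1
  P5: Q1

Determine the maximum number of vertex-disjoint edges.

4

Unit-capacity flow: source→left, listed edges, right→sink; max matching = max flow.
Augmenting path P1→Q3 (+1); matched 1.
Augmenting path P2→Q1 (+1); matched 2.
Augmenting path P3→Q2 (+1); matched 3.
Augmenting path P4→Q1→P2→Q4 (+1); matched 4.
No augmenting path remains; maximum matching = 4.
König certificate: {P1, P2, P3, Q1} is a vertex cover of size 4 (every listed pair touches it), so no matching can be larger.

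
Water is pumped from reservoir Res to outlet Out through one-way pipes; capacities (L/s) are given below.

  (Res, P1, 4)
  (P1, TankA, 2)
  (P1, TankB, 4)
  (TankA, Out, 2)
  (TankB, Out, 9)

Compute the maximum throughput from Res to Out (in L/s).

4

Augment Res→P1→TankA→Out: bottleneck 2, flow now 2.
Augment Res→P1→TankB→Out: bottleneck 2, flow now 4.
No augmenting path remains; maximum flow = 4.
In the residual graph, reachable from Res: {Res}.
Min-cut edges: Res→P1 (4); capacity 4 = 4.
This cut is saturated, so no flow can exceed 4.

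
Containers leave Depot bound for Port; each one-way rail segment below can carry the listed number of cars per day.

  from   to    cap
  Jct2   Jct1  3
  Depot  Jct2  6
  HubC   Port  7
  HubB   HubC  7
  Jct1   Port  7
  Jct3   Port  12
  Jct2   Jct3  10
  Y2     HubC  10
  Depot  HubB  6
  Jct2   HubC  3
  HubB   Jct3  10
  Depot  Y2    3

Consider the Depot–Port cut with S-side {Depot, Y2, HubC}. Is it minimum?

No — its capacity is 19, but the minimum cut has capacity 15.

Given cut capacity: 6 + 6 + 7 = 19.
Augment Depot→Y2→HubC→Port: bottleneck 3, flow now 3.
Augment Depot→HubB→HubC→Port: bottleneck 4, flow now 7.
Augment Depot→HubB→Jct3→Port: bottleneck 2, flow now 9.
Augment Depot→Jct2→Jct3→Port: bottleneck 6, flow now 15.
No augmenting path remains; maximum flow = 15.
In the residual graph, reachable from Depot: {Depot}.
Min-cut edges: Depot→Y2 (3), Depot→HubB (6), Depot→Jct2 (6); capacity 3 + 6 + 6 = 15.
Cut capacity 19 exceeds the max flow 15, so it is not minimum.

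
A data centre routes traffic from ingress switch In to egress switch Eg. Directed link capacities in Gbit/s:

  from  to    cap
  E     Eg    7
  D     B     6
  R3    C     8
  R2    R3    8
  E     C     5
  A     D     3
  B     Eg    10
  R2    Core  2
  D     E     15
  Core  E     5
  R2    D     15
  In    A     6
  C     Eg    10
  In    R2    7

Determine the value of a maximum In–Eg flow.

10

Augment In→R2→Core→E→Eg: bottleneck 2, flow now 2.
Augment In→R2→D→B→Eg: bottleneck 5, flow now 7.
Augment In→A→D→B→Eg: bottleneck 1, flow now 8.
Augment In→A→D→E→Eg: bottleneck 2, flow now 10.
No augmenting path remains; maximum flow = 10.
In the residual graph, reachable from In: {In, A}.
Min-cut edges: In→R2 (7), A→D (3); capacity 7 + 3 = 10.
This cut is saturated, so no flow can exceed 10.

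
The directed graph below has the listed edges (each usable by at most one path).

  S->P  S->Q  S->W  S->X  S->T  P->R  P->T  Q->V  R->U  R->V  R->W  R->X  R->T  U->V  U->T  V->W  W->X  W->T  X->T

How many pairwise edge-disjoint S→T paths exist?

Assign every edge capacity 1; by Menger, the answer equals the max flow.
Path S→T (+1); total 1.
Path S→P→T (+1); total 2.
Path S→W→T (+1); total 3.
Path S→X→T (+1); total 4.
No residual S→T path; max flow = 4.
Certifying cut of size 4: {S→P, S→T, W→T, X→T}.

4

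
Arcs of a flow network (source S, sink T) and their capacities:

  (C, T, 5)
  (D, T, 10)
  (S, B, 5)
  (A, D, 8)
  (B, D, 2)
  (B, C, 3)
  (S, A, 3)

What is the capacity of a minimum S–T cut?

8

Augment S→A→D→T: bottleneck 3, flow now 3.
Augment S→B→C→T: bottleneck 3, flow now 6.
Augment S→B→D→T: bottleneck 2, flow now 8.
No augmenting path remains; maximum flow = 8.
By max-flow min-cut, the minimum cut capacity equals the max flow.
In the residual graph, reachable from S: {S}.
Min-cut edges: S→A (3), S→B (5); capacity 3 + 5 = 8.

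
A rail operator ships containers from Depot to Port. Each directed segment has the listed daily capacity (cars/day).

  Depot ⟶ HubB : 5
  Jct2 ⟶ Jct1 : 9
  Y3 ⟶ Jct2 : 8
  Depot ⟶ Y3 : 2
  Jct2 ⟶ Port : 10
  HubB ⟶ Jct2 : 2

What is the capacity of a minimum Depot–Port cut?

Augment Depot→HubB→Jct2→Port: bottleneck 2, flow now 2.
Augment Depot→Y3→Jct2→Port: bottleneck 2, flow now 4.
No augmenting path remains; maximum flow = 4.
By max-flow min-cut, the minimum cut capacity equals the max flow.
In the residual graph, reachable from Depot: {Depot, HubB}.
Min-cut edges: Depot→Y3 (2), HubB→Jct2 (2); capacity 2 + 2 = 4.

4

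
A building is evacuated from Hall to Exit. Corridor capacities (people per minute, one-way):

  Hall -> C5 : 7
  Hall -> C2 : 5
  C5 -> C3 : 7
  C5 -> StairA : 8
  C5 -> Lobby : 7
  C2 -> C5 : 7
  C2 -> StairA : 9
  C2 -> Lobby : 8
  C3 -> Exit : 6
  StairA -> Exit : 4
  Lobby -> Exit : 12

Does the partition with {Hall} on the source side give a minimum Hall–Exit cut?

Yes — it is a minimum cut (capacity 12).

Given cut capacity: 7 + 5 = 12.
Augment Hall→C5→C3→Exit: bottleneck 6, flow now 6.
Augment Hall→C5→StairA→Exit: bottleneck 1, flow now 7.
Augment Hall→C2→StairA→Exit: bottleneck 3, flow now 10.
Augment Hall→C2→Lobby→Exit: bottleneck 2, flow now 12.
No augmenting path remains; maximum flow = 12.
Cut capacity 12 equals the max flow, so it is a minimum cut.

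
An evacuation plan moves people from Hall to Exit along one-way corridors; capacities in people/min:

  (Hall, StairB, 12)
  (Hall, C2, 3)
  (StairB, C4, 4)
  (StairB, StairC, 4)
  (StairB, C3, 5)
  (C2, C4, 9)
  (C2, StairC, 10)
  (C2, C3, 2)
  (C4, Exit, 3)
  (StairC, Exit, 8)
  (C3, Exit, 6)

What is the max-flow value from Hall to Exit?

Augment Hall→StairB→C4→Exit: bottleneck 3, flow now 3.
Augment Hall→StairB→StairC→Exit: bottleneck 4, flow now 7.
Augment Hall→StairB→C3→Exit: bottleneck 5, flow now 12.
Augment Hall→C2→StairC→Exit: bottleneck 3, flow now 15.
No augmenting path remains; maximum flow = 15.
In the residual graph, reachable from Hall: {Hall}.
Min-cut edges: Hall→StairB (12), Hall→C2 (3); capacity 12 + 3 = 15.
This cut is saturated, so no flow can exceed 15.

15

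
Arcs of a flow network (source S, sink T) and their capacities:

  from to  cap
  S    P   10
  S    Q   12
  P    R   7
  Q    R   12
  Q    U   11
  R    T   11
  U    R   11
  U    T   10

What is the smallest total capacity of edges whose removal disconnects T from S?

19

Augment S→P→R→T: bottleneck 7, flow now 7.
Augment S→Q→R→T: bottleneck 4, flow now 11.
Augment S→Q→U→T: bottleneck 8, flow now 19.
No augmenting path remains; maximum flow = 19.
By max-flow min-cut, the minimum cut capacity equals the max flow.
In the residual graph, reachable from S: {S, P}.
Min-cut edges: S→Q (12), P→R (7); capacity 12 + 7 = 19.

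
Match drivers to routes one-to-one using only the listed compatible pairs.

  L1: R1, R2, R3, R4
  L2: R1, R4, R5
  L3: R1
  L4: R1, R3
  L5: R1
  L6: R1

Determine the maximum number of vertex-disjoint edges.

Unit-capacity flow: source→left, listed edges, right→sink; max matching = max flow.
Augmenting path L1→R1 (+1); matched 1.
Augmenting path L2→R4 (+1); matched 2.
Augmenting path L4→R3 (+1); matched 3.
Augmenting path L3→R1→L1→R2 (+1); matched 4.
No augmenting path remains; maximum matching = 4.
König certificate: {L1, L2, L4, R1} is a vertex cover of size 4 (every listed pair touches it), so no matching can be larger.

4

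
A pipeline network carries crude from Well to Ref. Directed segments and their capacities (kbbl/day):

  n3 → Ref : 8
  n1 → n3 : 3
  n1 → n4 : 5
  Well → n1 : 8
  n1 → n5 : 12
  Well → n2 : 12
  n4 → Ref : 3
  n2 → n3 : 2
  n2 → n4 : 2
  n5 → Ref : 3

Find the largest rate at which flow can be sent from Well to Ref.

11

Augment Well→n1→n3→Ref: bottleneck 3, flow now 3.
Augment Well→n1→n4→Ref: bottleneck 3, flow now 6.
Augment Well→n1→n5→Ref: bottleneck 2, flow now 8.
Augment Well→n2→n3→Ref: bottleneck 2, flow now 10.
Augment Well→n2→n4→n1→n5→Ref: bottleneck 1, flow now 11. (uses reverse residual edge)
No augmenting path remains; maximum flow = 11.
In the residual graph, reachable from Well: {Well, n1, n2, n4, n5}.
Min-cut edges: n1→n3 (3), n2→n3 (2), n4→Ref (3), n5→Ref (3); capacity 3 + 2 + 3 + 3 = 11.
This cut is saturated, so no flow can exceed 11.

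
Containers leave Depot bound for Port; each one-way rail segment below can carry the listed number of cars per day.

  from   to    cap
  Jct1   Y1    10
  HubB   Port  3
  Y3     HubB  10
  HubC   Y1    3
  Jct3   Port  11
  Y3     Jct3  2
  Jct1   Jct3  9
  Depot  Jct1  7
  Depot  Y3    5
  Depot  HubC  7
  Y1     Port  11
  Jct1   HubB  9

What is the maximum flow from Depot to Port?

Augment Depot→Jct1→Jct3→Port: bottleneck 7, flow now 7.
Augment Depot→Y3→Jct3→Port: bottleneck 2, flow now 9.
Augment Depot→Y3→HubB→Port: bottleneck 3, flow now 12.
Augment Depot→HubC→Y1→Port: bottleneck 3, flow now 15.
No augmenting path remains; maximum flow = 15.
In the residual graph, reachable from Depot: {Depot, HubC}.
Min-cut edges: Depot→Jct1 (7), Depot→Y3 (5), HubC→Y1 (3); capacity 7 + 5 + 3 = 15.
This cut is saturated, so no flow can exceed 15.

15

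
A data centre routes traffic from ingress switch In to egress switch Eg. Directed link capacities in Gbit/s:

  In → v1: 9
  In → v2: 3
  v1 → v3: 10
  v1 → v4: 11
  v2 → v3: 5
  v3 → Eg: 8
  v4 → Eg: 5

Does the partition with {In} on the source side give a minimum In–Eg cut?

Yes — it is a minimum cut (capacity 12).

Given cut capacity: 9 + 3 = 12.
Augment In→v1→v3→Eg: bottleneck 8, flow now 8.
Augment In→v1→v4→Eg: bottleneck 1, flow now 9.
Augment In→v2→v3→v1→v4→Eg: bottleneck 3, flow now 12. (uses reverse residual edge)
No augmenting path remains; maximum flow = 12.
Cut capacity 12 equals the max flow, so it is a minimum cut.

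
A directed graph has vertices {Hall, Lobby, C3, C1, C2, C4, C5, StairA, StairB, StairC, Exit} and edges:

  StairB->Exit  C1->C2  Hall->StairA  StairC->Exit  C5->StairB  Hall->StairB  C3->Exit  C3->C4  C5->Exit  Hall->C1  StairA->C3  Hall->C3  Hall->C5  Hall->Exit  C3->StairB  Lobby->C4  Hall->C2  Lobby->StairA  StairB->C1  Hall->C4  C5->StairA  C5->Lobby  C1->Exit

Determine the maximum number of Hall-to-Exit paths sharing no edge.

Assign every edge capacity 1; by Menger, the answer equals the max flow.
Path Hall→Exit (+1); total 1.
Path Hall→C3→Exit (+1); total 2.
Path Hall→C1→Exit (+1); total 3.
Path Hall→C5→Exit (+1); total 4.
Path Hall→StairB→Exit (+1); total 5.
No residual Hall→Exit path; max flow = 5.
Certifying cut of size 5: {C1→Exit, C3→Exit, Hall→C5, Hall→Exit, StairB→Exit}.

5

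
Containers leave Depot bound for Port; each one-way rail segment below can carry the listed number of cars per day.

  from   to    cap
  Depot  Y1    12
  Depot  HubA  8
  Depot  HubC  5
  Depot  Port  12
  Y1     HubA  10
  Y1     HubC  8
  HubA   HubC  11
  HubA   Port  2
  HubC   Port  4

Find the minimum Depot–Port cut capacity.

Augment Depot→Port: bottleneck 12, flow now 12.
Augment Depot→HubA→Port: bottleneck 2, flow now 14.
Augment Depot→HubC→Port: bottleneck 4, flow now 18.
No augmenting path remains; maximum flow = 18.
By max-flow min-cut, the minimum cut capacity equals the max flow.
In the residual graph, reachable from Depot: {Depot, Y1, HubA, HubC}.
Min-cut edges: Depot→Port (12), HubA→Port (2), HubC→Port (4); capacity 12 + 2 + 4 = 18.

18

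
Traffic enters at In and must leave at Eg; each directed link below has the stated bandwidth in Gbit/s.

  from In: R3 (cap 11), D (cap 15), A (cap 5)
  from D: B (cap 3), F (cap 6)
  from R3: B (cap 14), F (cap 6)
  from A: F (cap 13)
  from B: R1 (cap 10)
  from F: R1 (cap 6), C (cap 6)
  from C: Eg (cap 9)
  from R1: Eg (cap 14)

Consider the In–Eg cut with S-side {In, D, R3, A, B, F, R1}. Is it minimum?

Yes — it is a minimum cut (capacity 20).

Given cut capacity: 6 + 14 = 20.
Augment In→D→B→R1→Eg: bottleneck 3, flow now 3.
Augment In→D→F→C→Eg: bottleneck 6, flow now 9.
Augment In→R3→B→R1→Eg: bottleneck 7, flow now 16.
Augment In→R3→F→R1→Eg: bottleneck 4, flow now 20.
No augmenting path remains; maximum flow = 20.
Cut capacity 20 equals the max flow, so it is a minimum cut.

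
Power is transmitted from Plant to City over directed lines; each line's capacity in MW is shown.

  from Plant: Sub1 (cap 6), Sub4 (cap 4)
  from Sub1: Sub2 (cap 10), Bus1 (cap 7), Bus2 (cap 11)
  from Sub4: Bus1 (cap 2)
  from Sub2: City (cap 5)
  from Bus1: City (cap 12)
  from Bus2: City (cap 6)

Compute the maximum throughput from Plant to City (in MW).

8

Augment Plant→Sub1→Sub2→City: bottleneck 5, flow now 5.
Augment Plant→Sub1→Bus1→City: bottleneck 1, flow now 6.
Augment Plant→Sub4→Bus1→City: bottleneck 2, flow now 8.
No augmenting path remains; maximum flow = 8.
In the residual graph, reachable from Plant: {Plant, Sub4}.
Min-cut edges: Plant→Sub1 (6), Sub4→Bus1 (2); capacity 6 + 2 = 8.
This cut is saturated, so no flow can exceed 8.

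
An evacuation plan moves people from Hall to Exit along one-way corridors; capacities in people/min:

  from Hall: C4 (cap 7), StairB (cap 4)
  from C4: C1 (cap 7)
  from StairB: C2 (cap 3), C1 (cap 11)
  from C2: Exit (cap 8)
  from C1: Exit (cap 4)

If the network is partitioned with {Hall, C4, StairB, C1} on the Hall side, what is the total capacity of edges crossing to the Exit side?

7

Edges leaving {Hall, C4, StairB, C1}: StairB→C2 (3), C1→Exit (4).
Cut capacity = 3 + 4 = 7.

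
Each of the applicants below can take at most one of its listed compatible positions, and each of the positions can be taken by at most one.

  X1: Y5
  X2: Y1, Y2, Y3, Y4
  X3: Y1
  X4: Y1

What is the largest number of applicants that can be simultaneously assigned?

Unit-capacity flow: source→left, listed edges, right→sink; max matching = max flow.
Augmenting path X1→Y5 (+1); matched 1.
Augmenting path X2→Y1 (+1); matched 2.
Augmenting path X3→Y1→X2→Y2 (+1); matched 3.
No augmenting path remains; maximum matching = 3.
König certificate: {X1, X2, Y1} is a vertex cover of size 3 (every listed pair touches it), so no matching can be larger.

3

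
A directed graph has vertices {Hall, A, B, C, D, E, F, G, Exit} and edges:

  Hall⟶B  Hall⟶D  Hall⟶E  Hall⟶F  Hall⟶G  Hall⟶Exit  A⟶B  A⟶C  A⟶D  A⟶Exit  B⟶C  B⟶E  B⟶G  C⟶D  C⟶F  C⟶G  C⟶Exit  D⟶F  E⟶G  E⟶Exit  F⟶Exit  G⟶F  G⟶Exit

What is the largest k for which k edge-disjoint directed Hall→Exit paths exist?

5

Assign every edge capacity 1; by Menger, the answer equals the max flow.
Path Hall→Exit (+1); total 1.
Path Hall→E→Exit (+1); total 2.
Path Hall→F→Exit (+1); total 3.
Path Hall→G→Exit (+1); total 4.
Path Hall→B→C→Exit (+1); total 5.
No residual Hall→Exit path; max flow = 5.
Certifying cut of size 5: {F→Exit, Hall→B, Hall→E, Hall→Exit, Hall→G}.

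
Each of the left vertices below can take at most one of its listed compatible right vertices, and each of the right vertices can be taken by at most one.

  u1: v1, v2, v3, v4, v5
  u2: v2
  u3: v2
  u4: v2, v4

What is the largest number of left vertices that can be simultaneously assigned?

3

Unit-capacity flow: source→left, listed edges, right→sink; max matching = max flow.
Augmenting path u1→v1 (+1); matched 1.
Augmenting path u2→v2 (+1); matched 2.
Augmenting path u4→v4 (+1); matched 3.
No augmenting path remains; maximum matching = 3.
König certificate: {u1, u4, v2} is a vertex cover of size 3 (every listed pair touches it), so no matching can be larger.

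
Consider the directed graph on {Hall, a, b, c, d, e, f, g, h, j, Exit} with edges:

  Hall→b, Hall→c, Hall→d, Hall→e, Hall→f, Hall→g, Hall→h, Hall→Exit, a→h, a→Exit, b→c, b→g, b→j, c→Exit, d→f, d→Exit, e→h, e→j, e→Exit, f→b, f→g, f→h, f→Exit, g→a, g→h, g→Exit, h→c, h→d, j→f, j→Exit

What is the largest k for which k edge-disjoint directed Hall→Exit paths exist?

Assign every edge capacity 1; by Menger, the answer equals the max flow.
Path Hall→Exit (+1); total 1.
Path Hall→c→Exit (+1); total 2.
Path Hall→d→Exit (+1); total 3.
Path Hall→e→Exit (+1); total 4.
Path Hall→f→Exit (+1); total 5.
Path Hall→g→Exit (+1); total 6.
Path Hall→b→j→Exit (+1); total 7.
Path Hall→h→d→f→g→a→Exit (+1); total 8.
No residual Hall→Exit path; max flow = 8.
Certifying cut of size 8: {Hall→Exit, Hall→b, Hall→c, Hall→d, Hall→e, Hall→f, Hall→g, Hall→h}.

8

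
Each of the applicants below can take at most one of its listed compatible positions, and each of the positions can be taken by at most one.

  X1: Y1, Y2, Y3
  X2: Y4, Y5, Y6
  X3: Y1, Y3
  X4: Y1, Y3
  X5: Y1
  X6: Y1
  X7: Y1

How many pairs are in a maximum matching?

4

Unit-capacity flow: source→left, listed edges, right→sink; max matching = max flow.
Augmenting path X1→Y1 (+1); matched 1.
Augmenting path X2→Y4 (+1); matched 2.
Augmenting path X3→Y3 (+1); matched 3.
Augmenting path X4→Y1→X1→Y2 (+1); matched 4.
No augmenting path remains; maximum matching = 4.
König certificate: {X1, X2, Y1, Y3} is a vertex cover of size 4 (every listed pair touches it), so no matching can be larger.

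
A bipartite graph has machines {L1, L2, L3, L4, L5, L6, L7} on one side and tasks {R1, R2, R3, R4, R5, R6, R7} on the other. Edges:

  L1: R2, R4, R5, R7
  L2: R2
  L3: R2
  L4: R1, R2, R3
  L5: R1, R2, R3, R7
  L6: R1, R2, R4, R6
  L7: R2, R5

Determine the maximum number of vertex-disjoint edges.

6

Unit-capacity flow: source→left, listed edges, right→sink; max matching = max flow.
Augmenting path L1→R2 (+1); matched 1.
Augmenting path L4→R1 (+1); matched 2.
Augmenting path L5→R3 (+1); matched 3.
Augmenting path L6→R4 (+1); matched 4.
Augmenting path L7→R5 (+1); matched 5.
Augmenting path L2→R2→L1→R7 (+1); matched 6.
No augmenting path remains; maximum matching = 6.
König certificate: {L1, L4, L5, L6, L7, R2} is a vertex cover of size 6 (every listed pair touches it), so no matching can be larger.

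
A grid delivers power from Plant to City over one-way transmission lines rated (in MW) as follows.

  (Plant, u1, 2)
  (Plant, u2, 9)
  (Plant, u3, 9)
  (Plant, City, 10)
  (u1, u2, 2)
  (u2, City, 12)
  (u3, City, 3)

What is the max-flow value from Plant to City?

24

Augment Plant→City: bottleneck 10, flow now 10.
Augment Plant→u2→City: bottleneck 9, flow now 19.
Augment Plant→u3→City: bottleneck 3, flow now 22.
Augment Plant→u1→u2→City: bottleneck 2, flow now 24.
No augmenting path remains; maximum flow = 24.
In the residual graph, reachable from Plant: {Plant, u3}.
Min-cut edges: Plant→u1 (2), Plant→u2 (9), Plant→City (10), u3→City (3); capacity 2 + 9 + 10 + 3 = 24.
This cut is saturated, so no flow can exceed 24.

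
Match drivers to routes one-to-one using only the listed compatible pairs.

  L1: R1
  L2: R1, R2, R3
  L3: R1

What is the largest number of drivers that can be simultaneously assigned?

Unit-capacity flow: source→left, listed edges, right→sink; max matching = max flow.
Augmenting path L1→R1 (+1); matched 1.
Augmenting path L2→R2 (+1); matched 2.
No augmenting path remains; maximum matching = 2.
König certificate: {L2, R1} is a vertex cover of size 2 (every listed pair touches it), so no matching can be larger.

2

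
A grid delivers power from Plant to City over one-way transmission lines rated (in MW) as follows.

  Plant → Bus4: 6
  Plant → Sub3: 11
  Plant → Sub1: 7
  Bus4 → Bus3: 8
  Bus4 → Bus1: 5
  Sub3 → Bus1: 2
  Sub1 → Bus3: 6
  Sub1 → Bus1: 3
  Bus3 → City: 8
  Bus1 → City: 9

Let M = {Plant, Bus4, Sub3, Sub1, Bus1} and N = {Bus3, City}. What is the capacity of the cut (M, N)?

23

Edges leaving {Plant, Bus4, Sub3, Sub1, Bus1}: Bus4→Bus3 (8), Sub1→Bus3 (6), Bus1→City (9).
Cut capacity = 8 + 6 + 9 = 23.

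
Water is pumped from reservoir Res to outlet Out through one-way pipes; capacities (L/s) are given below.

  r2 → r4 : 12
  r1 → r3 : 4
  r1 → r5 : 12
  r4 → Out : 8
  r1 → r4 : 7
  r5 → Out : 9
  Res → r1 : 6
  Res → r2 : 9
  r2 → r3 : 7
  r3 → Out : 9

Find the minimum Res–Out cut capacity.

15

Augment Res→r1→r3→Out: bottleneck 4, flow now 4.
Augment Res→r1→r4→Out: bottleneck 2, flow now 6.
Augment Res→r2→r3→Out: bottleneck 5, flow now 11.
Augment Res→r2→r4→Out: bottleneck 4, flow now 15.
No augmenting path remains; maximum flow = 15.
By max-flow min-cut, the minimum cut capacity equals the max flow.
In the residual graph, reachable from Res: {Res}.
Min-cut edges: Res→r1 (6), Res→r2 (9); capacity 6 + 9 = 15.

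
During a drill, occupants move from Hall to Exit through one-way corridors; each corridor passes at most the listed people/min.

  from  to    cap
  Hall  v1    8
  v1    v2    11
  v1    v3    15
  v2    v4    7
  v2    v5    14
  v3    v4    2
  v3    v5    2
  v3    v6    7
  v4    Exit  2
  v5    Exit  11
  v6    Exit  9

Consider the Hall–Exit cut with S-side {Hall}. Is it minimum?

Given cut capacity: 8 = 8.
Augment Hall→v1→v2→v4→Exit: bottleneck 2, flow now 2.
Augment Hall→v1→v2→v5→Exit: bottleneck 6, flow now 8.
No augmenting path remains; maximum flow = 8.
Cut capacity 8 equals the max flow, so it is a minimum cut.

Yes — it is a minimum cut (capacity 8).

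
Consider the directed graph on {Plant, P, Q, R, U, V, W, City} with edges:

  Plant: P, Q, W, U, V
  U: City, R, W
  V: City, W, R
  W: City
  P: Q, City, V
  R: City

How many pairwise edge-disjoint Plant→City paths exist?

Assign every edge capacity 1; by Menger, the answer equals the max flow.
Path Plant→P→City (+1); total 1.
Path Plant→U→City (+1); total 2.
Path Plant→V→City (+1); total 3.
Path Plant→W→City (+1); total 4.
No residual Plant→City path; max flow = 4.
Certifying cut of size 4: {Plant→P, Plant→U, Plant→V, Plant→W}.

4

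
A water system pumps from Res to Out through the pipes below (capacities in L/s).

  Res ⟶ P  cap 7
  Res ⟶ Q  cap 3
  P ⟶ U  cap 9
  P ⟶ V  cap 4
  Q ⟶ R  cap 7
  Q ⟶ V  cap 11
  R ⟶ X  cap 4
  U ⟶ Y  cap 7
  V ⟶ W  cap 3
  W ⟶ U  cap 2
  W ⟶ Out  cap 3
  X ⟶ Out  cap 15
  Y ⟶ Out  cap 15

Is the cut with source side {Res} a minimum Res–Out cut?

Given cut capacity: 7 + 3 = 10.
Augment Res→P→U→Y→Out: bottleneck 7, flow now 7.
Augment Res→Q→R→X→Out: bottleneck 3, flow now 10.
No augmenting path remains; maximum flow = 10.
Cut capacity 10 equals the max flow, so it is a minimum cut.

Yes — it is a minimum cut (capacity 10).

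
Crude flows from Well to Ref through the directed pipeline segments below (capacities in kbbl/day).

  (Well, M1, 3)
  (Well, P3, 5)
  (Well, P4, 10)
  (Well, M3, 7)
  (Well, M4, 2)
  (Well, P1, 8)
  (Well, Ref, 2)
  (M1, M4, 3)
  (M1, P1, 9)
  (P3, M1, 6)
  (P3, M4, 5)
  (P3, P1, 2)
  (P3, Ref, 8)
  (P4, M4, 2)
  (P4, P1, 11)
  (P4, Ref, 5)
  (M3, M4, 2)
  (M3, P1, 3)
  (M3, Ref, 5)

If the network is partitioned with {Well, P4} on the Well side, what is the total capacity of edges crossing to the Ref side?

45

Edges leaving {Well, P4}: Well→M1 (3), Well→P3 (5), Well→M3 (7), Well→M4 (2), Well→P1 (8), Well→Ref (2), P4→M4 (2), P4→P1 (11), P4→Ref (5).
Cut capacity = 3 + 5 + 7 + 2 + 8 + 2 + 2 + 11 + 5 = 45.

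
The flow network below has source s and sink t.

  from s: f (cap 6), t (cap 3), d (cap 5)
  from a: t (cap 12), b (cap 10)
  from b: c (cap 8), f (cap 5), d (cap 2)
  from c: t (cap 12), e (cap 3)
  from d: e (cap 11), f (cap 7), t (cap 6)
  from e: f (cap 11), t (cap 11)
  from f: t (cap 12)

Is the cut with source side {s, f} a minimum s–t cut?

No — its capacity is 20, but the minimum cut has capacity 14.

Given cut capacity: 5 + 3 + 12 = 20.
Augment s→t: bottleneck 3, flow now 3.
Augment s→d→t: bottleneck 5, flow now 8.
Augment s→f→t: bottleneck 6, flow now 14.
No augmenting path remains; maximum flow = 14.
In the residual graph, reachable from s: {s}.
Min-cut edges: s→d (5), s→f (6), s→t (3); capacity 5 + 6 + 3 = 14.
Cut capacity 20 exceeds the max flow 14, so it is not minimum.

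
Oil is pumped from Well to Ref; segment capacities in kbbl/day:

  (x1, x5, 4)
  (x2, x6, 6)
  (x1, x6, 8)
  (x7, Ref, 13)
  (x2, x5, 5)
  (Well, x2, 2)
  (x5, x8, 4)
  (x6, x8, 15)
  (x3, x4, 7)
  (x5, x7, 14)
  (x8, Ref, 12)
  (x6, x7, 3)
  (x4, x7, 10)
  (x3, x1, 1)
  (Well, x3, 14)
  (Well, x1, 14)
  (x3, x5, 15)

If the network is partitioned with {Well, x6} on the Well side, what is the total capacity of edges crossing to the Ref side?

Edges leaving {Well, x6}: Well→x1 (14), Well→x2 (2), Well→x3 (14), x6→x7 (3), x6→x8 (15).
Cut capacity = 14 + 2 + 14 + 3 + 15 = 48.

48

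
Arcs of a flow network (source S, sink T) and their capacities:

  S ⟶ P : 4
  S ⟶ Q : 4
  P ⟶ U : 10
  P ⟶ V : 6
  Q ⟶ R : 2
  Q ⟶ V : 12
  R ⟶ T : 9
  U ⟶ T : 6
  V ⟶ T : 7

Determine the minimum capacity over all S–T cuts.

Augment S→P→U→T: bottleneck 4, flow now 4.
Augment S→Q→R→T: bottleneck 2, flow now 6.
Augment S→Q→V→T: bottleneck 2, flow now 8.
No augmenting path remains; maximum flow = 8.
By max-flow min-cut, the minimum cut capacity equals the max flow.
In the residual graph, reachable from S: {S}.
Min-cut edges: S→P (4), S→Q (4); capacity 4 + 4 = 8.

8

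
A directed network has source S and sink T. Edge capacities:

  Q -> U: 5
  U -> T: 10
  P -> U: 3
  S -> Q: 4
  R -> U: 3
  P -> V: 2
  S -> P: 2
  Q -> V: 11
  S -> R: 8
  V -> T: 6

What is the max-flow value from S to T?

9

Augment S→P→U→T: bottleneck 2, flow now 2.
Augment S→Q→U→T: bottleneck 4, flow now 6.
Augment S→R→U→T: bottleneck 3, flow now 9.
No augmenting path remains; maximum flow = 9.
In the residual graph, reachable from S: {S, R}.
Min-cut edges: S→P (2), S→Q (4), R→U (3); capacity 2 + 4 + 3 = 9.
This cut is saturated, so no flow can exceed 9.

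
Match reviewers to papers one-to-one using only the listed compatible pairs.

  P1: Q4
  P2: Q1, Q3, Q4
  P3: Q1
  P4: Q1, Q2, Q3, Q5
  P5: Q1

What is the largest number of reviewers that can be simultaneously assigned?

4

Unit-capacity flow: source→left, listed edges, right→sink; max matching = max flow.
Augmenting path P1→Q4 (+1); matched 1.
Augmenting path P2→Q1 (+1); matched 2.
Augmenting path P4→Q2 (+1); matched 3.
Augmenting path P3→Q1→P2→Q3 (+1); matched 4.
No augmenting path remains; maximum matching = 4.
König certificate: {P1, P2, P4, Q1} is a vertex cover of size 4 (every listed pair touches it), so no matching can be larger.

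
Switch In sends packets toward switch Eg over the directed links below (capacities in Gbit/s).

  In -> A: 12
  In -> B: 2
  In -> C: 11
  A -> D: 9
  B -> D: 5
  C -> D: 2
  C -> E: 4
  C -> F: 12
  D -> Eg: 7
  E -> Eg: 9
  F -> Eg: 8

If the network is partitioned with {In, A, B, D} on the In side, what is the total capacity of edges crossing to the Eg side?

18

Edges leaving {In, A, B, D}: In→C (11), D→Eg (7).
Cut capacity = 11 + 7 = 18.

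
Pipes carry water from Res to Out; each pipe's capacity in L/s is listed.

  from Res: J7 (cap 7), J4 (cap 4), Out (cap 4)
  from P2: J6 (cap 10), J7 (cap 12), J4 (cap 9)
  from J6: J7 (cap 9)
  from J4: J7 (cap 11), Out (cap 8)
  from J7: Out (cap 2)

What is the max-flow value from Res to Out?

10

Augment Res→Out: bottleneck 4, flow now 4.
Augment Res→J4→Out: bottleneck 4, flow now 8.
Augment Res→J7→Out: bottleneck 2, flow now 10.
No augmenting path remains; maximum flow = 10.
In the residual graph, reachable from Res: {Res, J7}.
Min-cut edges: Res→J4 (4), Res→Out (4), J7→Out (2); capacity 4 + 4 + 2 = 10.
This cut is saturated, so no flow can exceed 10.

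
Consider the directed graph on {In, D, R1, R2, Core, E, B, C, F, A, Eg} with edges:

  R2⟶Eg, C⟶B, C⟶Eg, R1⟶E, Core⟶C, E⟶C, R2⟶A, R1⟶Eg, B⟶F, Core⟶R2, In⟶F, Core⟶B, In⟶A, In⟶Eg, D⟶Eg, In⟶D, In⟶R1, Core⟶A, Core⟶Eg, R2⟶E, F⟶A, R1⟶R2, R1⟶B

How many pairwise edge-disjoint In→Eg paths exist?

Assign every edge capacity 1; by Menger, the answer equals the max flow.
Path In→Eg (+1); total 1.
Path In→D→Eg (+1); total 2.
Path In→R1→Eg (+1); total 3.
No residual In→Eg path; max flow = 3.
Certifying cut of size 3: {In→D, In→Eg, In→R1}.

3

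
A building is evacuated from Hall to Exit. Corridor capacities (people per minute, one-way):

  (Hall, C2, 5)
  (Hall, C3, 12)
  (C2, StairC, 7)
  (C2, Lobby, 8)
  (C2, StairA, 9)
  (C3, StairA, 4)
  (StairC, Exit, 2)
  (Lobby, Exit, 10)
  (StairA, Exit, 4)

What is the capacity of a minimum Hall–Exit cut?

Augment Hall→C2→StairC→Exit: bottleneck 2, flow now 2.
Augment Hall→C2→Lobby→Exit: bottleneck 3, flow now 5.
Augment Hall→C3→StairA→Exit: bottleneck 4, flow now 9.
No augmenting path remains; maximum flow = 9.
By max-flow min-cut, the minimum cut capacity equals the max flow.
In the residual graph, reachable from Hall: {Hall, C3}.
Min-cut edges: Hall→C2 (5), C3→StairA (4); capacity 5 + 4 = 9.

9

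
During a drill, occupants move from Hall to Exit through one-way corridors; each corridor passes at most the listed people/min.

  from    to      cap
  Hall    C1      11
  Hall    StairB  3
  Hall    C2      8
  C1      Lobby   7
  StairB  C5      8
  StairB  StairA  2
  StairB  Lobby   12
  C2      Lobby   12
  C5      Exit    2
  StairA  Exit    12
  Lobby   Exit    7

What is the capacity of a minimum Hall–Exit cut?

Augment Hall→C1→Lobby→Exit: bottleneck 7, flow now 7.
Augment Hall→StairB→C5→Exit: bottleneck 2, flow now 9.
Augment Hall→StairB→StairA→Exit: bottleneck 1, flow now 10.
No augmenting path remains; maximum flow = 10.
By max-flow min-cut, the minimum cut capacity equals the max flow.
In the residual graph, reachable from Hall: {Hall, C1, C2, Lobby}.
Min-cut edges: Hall→StairB (3), Lobby→Exit (7); capacity 3 + 7 = 10.

10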